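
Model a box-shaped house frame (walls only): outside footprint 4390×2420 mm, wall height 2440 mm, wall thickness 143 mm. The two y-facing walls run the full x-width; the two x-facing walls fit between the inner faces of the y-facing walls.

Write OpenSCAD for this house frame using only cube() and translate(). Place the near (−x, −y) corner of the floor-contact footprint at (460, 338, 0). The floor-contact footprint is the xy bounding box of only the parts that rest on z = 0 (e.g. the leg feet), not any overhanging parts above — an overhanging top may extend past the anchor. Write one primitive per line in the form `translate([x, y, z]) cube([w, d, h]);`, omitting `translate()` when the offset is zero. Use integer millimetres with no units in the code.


translate([460, 338, 0]) cube([4390, 143, 2440]);
translate([460, 2615, 0]) cube([4390, 143, 2440]);
translate([460, 481, 0]) cube([143, 2134, 2440]);
translate([4707, 481, 0]) cube([143, 2134, 2440]);


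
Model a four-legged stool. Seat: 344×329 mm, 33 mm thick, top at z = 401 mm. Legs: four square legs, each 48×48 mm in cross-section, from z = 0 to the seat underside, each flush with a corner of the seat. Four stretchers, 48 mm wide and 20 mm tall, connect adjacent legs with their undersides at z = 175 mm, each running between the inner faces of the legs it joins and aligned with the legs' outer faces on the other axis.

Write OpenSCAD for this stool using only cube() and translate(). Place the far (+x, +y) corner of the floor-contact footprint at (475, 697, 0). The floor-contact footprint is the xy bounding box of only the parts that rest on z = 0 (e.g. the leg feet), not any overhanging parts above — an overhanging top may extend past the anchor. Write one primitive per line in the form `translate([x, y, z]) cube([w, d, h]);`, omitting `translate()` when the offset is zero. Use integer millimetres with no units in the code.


// leg_h = 401 - 33 = 368
// stretcher span = 344 - 2*48 = 248
translate([131, 368, 368]) cube([344, 329, 33]);
translate([131, 368, 0]) cube([48, 48, 368]);
translate([427, 368, 0]) cube([48, 48, 368]);
translate([131, 649, 0]) cube([48, 48, 368]);
translate([427, 649, 0]) cube([48, 48, 368]);
translate([179, 368, 175]) cube([248, 48, 20]);
translate([179, 649, 175]) cube([248, 48, 20]);
translate([131, 416, 175]) cube([48, 233, 20]);
translate([427, 416, 175]) cube([48, 233, 20]);


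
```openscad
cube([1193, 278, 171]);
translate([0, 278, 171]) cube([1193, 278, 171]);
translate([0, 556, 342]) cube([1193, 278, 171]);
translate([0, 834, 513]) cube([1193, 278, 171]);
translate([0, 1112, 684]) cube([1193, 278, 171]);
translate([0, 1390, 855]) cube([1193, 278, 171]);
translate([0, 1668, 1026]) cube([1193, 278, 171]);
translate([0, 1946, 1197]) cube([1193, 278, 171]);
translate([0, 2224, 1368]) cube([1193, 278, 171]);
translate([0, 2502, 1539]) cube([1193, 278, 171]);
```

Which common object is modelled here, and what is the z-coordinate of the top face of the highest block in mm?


A staircase. The total rise is 1710 mm.

10 identical blocks, each offset up and back from the previous — a staircase. Each step is 171 mm tall and there are 10 of them, so the total rise is 10 × 171 = 1710 mm.


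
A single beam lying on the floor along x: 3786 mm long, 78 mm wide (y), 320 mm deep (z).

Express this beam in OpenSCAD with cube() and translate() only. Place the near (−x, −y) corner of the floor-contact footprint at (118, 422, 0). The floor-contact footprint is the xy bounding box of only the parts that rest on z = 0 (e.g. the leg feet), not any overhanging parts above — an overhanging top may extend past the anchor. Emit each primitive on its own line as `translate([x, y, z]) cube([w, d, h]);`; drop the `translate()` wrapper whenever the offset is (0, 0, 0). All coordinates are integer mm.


translate([118, 422, 0]) cube([3786, 78, 320]);


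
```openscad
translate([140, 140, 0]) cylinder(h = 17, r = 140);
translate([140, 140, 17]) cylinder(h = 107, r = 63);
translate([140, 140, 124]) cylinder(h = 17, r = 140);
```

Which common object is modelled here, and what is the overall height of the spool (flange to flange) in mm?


A spool. The overall height is 141 mm.

Three coaxial cylinders, large–small–large — a spool. Two 17 mm flanges and a 107 mm core give 17 + 107 + 17 = 141 mm.


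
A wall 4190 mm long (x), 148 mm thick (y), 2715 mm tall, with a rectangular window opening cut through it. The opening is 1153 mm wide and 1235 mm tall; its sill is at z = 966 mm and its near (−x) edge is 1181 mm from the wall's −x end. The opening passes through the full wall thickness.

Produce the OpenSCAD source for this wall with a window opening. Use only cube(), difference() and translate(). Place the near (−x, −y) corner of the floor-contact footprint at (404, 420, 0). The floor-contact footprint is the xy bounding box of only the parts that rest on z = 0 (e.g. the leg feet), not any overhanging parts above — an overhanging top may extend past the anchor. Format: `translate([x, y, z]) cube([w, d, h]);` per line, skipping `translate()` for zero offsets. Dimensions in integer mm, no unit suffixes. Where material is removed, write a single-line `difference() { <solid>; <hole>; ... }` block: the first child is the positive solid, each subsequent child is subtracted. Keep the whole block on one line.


difference() { translate([404, 420, 0]) cube([4190, 148, 2715]); translate([1585, 420, 966]) cube([1153, 148, 1235]); }


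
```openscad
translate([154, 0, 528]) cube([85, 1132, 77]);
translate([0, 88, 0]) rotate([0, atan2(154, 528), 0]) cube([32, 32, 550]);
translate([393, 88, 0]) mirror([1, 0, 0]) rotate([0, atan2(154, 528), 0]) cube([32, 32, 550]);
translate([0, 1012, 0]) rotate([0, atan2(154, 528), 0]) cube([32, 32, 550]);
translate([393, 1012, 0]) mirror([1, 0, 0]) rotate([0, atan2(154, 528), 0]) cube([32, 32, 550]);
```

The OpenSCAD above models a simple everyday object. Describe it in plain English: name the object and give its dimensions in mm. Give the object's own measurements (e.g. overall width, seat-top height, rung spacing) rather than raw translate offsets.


A sawhorse. A 85×1132×77 mm beam (x, y, z) sits on two A-frame leg pairs. Each pair is two raked legs of 32×32 mm section (32 mm along y) splaying symmetrically in x. Each leg rises 528 mm vertically over 154 mm of horizontal reach and is 550 mm long along its own axis. Every leg's outer bottom edge rests on the floor and its outer top edge meets a bottom edge of the beam — the left legs (tilting toward +x) meet the beam's −x bottom edge, the right legs (their mirror images, tilting toward −x) meet its +x bottom edge — so the leg tops tuck under the beam, the beam's underside is 528 mm above the floor, and the feet are 393 mm apart outside-to-outside with the beam centred between them. The two leg pairs are set in 88 mm from either end of the beam.


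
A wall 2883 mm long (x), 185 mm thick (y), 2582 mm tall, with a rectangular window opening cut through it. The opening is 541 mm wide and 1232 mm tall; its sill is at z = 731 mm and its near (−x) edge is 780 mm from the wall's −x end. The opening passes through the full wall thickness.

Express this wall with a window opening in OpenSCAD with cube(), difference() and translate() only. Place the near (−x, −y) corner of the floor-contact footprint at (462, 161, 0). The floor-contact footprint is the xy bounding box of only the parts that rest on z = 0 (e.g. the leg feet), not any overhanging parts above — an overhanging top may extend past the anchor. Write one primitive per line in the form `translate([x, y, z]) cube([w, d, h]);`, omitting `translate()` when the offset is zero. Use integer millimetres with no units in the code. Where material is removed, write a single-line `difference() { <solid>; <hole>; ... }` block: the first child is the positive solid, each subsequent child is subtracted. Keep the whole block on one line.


difference() { translate([462, 161, 0]) cube([2883, 185, 2582]); translate([1242, 161, 731]) cube([541, 185, 1232]); }


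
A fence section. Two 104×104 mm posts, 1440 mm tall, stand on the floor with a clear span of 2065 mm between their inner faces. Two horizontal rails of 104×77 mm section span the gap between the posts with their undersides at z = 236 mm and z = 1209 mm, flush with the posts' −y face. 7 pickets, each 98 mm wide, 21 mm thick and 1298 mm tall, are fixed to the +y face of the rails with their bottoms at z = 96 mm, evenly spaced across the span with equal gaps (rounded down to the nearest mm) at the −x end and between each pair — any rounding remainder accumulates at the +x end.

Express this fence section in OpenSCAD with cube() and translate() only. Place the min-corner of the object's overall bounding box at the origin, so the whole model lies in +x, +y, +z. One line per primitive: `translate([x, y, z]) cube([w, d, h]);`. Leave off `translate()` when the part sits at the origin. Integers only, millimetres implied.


cube([104, 104, 1440]);
translate([2169, 0, 0]) cube([104, 104, 1440]);
translate([104, 0, 236]) cube([2065, 104, 77]);
translate([104, 0, 1209]) cube([2065, 104, 77]);
translate([276, 104, 96]) cube([98, 21, 1298]);
translate([546, 104, 96]) cube([98, 21, 1298]);
translate([816, 104, 96]) cube([98, 21, 1298]);
translate([1086, 104, 96]) cube([98, 21, 1298]);
translate([1356, 104, 96]) cube([98, 21, 1298]);
translate([1626, 104, 96]) cube([98, 21, 1298]);
translate([1896, 104, 96]) cube([98, 21, 1298]);


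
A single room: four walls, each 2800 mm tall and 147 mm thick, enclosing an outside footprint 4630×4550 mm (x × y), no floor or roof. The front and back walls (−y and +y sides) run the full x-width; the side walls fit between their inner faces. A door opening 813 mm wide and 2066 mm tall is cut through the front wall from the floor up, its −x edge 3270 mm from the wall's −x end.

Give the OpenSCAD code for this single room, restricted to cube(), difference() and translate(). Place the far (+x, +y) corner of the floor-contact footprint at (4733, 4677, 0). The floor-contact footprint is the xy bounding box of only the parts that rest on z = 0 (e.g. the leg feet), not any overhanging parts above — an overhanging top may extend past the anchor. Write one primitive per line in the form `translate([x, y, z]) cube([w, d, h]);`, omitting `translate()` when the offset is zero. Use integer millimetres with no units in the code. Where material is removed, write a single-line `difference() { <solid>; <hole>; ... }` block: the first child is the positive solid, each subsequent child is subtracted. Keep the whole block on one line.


difference() { translate([103, 127, 0]) cube([4630, 147, 2800]); translate([3373, 127, 0]) cube([813, 147, 2066]); }
translate([103, 4530, 0]) cube([4630, 147, 2800]);
translate([103, 274, 0]) cube([147, 4256, 2800]);
translate([4586, 274, 0]) cube([147, 4256, 2800]);


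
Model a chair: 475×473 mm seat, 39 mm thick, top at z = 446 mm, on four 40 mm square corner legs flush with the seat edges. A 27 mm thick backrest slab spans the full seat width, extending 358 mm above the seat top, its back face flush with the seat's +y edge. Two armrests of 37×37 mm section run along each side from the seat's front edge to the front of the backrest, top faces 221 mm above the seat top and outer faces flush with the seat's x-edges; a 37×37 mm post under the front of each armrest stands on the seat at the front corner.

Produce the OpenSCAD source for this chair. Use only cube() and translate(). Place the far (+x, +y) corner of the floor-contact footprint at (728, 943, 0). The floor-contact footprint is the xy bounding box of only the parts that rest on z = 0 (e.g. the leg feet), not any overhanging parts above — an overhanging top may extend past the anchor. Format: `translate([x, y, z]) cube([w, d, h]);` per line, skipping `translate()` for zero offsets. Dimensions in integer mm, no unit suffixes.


translate([253, 470, 407]) cube([475, 473, 39]);
translate([253, 470, 0]) cube([40, 40, 407]);
translate([688, 470, 0]) cube([40, 40, 407]);
translate([253, 903, 0]) cube([40, 40, 407]);
translate([688, 903, 0]) cube([40, 40, 407]);
translate([253, 916, 446]) cube([475, 27, 358]);
translate([253, 470, 630]) cube([37, 446, 37]);
translate([691, 470, 630]) cube([37, 446, 37]);
translate([253, 470, 446]) cube([37, 37, 184]);
translate([691, 470, 446]) cube([37, 37, 184]);


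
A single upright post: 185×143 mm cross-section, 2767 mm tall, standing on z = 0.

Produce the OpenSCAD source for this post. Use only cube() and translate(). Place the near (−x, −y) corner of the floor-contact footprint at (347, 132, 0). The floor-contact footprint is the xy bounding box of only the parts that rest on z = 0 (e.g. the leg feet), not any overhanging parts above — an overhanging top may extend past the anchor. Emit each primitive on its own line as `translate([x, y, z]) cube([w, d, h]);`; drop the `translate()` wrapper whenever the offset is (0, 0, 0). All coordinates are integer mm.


translate([347, 132, 0]) cube([185, 143, 2767]);


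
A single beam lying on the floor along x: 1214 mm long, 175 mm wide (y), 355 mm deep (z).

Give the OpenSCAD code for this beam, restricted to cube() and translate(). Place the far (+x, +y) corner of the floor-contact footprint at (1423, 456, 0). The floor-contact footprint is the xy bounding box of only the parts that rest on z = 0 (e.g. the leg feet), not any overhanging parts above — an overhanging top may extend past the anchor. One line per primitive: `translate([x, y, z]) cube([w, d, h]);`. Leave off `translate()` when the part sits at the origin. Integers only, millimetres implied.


translate([209, 281, 0]) cube([1214, 175, 355]);


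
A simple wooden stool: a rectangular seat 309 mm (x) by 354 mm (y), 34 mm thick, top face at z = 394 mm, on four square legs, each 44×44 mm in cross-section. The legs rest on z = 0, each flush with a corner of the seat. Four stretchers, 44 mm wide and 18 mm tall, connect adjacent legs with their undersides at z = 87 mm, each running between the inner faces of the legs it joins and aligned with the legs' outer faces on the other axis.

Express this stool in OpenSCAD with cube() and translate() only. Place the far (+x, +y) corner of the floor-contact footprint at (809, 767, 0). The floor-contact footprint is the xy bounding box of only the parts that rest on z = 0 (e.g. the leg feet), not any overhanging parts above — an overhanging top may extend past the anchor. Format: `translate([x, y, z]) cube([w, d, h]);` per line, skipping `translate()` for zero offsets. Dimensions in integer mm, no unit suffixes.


translate([500, 413, 360]) cube([309, 354, 34]);
translate([500, 413, 0]) cube([44, 44, 360]);
translate([765, 413, 0]) cube([44, 44, 360]);
translate([500, 723, 0]) cube([44, 44, 360]);
translate([765, 723, 0]) cube([44, 44, 360]);
translate([544, 413, 87]) cube([221, 44, 18]);
translate([544, 723, 87]) cube([221, 44, 18]);
translate([500, 457, 87]) cube([44, 266, 18]);
translate([765, 457, 87]) cube([44, 266, 18]);


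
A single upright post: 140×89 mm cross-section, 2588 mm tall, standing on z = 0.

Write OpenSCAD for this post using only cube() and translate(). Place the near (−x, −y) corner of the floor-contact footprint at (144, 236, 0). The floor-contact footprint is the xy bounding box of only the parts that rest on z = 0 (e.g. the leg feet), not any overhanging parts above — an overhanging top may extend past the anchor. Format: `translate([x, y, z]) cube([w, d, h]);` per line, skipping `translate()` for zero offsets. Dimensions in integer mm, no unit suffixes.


translate([144, 236, 0]) cube([140, 89, 2588]);


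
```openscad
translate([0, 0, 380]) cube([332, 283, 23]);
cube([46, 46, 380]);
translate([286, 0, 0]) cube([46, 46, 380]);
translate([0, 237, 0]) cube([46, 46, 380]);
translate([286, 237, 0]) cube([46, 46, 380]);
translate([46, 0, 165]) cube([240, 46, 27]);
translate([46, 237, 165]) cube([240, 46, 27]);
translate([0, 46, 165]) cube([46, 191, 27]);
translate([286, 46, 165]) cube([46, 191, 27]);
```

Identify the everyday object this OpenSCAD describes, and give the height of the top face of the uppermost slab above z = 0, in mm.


A stool. The seat height is 403 mm.

A 332×283×23 slab at z = 380 on four corner posts — a stool. The seat top is 380 + 23 = 403 mm.


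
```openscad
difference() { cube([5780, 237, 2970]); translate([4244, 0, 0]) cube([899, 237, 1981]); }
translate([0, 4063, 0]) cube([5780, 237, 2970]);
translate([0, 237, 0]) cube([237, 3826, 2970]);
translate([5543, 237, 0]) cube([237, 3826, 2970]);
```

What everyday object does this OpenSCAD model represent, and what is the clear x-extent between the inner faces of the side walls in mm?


A single room. The interior width is 5306 mm.

Four walls enclosing a rectangle with a door in the front wall — a room. Outside width 5780 minus two 237 mm walls gives 5306 mm.


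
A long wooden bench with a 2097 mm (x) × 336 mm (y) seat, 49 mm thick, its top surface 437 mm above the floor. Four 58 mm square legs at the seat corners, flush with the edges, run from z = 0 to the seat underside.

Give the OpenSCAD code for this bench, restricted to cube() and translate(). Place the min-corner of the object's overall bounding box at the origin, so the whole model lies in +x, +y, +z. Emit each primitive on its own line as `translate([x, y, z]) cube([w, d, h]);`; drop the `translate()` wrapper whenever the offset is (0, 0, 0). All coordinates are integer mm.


// leg_h = 437 − 49 = 388
translate([0, 0, 388]) cube([2097, 336, 49]);
cube([58, 58, 388]);
translate([0, 278, 0]) cube([58, 58, 388]);
translate([2039, 0, 0]) cube([58, 58, 388]);
translate([2039, 278, 0]) cube([58, 58, 388]);


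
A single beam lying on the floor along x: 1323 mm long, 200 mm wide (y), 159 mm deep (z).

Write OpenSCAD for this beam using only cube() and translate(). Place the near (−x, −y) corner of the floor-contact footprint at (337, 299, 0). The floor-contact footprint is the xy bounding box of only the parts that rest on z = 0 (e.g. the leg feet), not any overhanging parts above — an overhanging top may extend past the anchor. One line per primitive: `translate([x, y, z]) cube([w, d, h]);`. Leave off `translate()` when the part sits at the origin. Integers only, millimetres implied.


translate([337, 299, 0]) cube([1323, 200, 159]);


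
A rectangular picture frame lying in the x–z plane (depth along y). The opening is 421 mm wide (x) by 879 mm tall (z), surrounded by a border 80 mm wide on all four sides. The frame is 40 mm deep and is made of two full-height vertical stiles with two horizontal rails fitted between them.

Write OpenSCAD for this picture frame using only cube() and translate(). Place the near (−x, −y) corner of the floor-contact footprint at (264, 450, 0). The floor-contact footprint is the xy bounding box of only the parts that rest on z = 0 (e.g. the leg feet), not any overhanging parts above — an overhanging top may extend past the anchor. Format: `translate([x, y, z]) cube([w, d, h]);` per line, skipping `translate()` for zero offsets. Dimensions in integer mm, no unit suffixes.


translate([264, 450, 0]) cube([80, 40, 1039]);
translate([765, 450, 0]) cube([80, 40, 1039]);
translate([344, 450, 0]) cube([421, 40, 80]);
translate([344, 450, 959]) cube([421, 40, 80]);


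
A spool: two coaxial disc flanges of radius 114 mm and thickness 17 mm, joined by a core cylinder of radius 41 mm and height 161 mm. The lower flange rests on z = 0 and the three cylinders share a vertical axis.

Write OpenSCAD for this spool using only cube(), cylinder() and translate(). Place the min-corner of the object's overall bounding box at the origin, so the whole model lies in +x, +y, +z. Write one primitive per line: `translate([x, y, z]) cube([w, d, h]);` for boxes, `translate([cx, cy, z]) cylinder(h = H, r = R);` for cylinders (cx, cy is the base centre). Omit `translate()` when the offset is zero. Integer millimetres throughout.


translate([114, 114, 0]) cylinder(h = 17, r = 114);
translate([114, 114, 17]) cylinder(h = 161, r = 41);
translate([114, 114, 178]) cylinder(h = 17, r = 114);


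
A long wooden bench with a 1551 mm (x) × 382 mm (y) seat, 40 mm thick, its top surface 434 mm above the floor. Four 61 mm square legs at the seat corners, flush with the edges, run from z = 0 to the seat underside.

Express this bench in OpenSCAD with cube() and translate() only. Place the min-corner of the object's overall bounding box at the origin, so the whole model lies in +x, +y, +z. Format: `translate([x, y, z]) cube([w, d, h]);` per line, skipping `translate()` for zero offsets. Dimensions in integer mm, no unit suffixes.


translate([0, 0, 394]) cube([1551, 382, 40]);
cube([61, 61, 394]);
translate([0, 321, 0]) cube([61, 61, 394]);
translate([1490, 0, 0]) cube([61, 61, 394]);
translate([1490, 321, 0]) cube([61, 61, 394]);


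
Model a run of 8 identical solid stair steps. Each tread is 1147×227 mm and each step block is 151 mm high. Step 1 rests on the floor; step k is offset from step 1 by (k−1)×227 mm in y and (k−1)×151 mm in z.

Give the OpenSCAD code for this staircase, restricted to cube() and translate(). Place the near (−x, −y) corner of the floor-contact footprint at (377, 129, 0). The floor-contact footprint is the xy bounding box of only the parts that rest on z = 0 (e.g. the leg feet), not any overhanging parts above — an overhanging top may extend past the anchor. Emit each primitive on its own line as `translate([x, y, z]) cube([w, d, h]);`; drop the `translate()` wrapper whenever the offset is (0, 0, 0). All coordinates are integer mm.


translate([377, 129, 0]) cube([1147, 227, 151]);
translate([377, 356, 151]) cube([1147, 227, 151]);
translate([377, 583, 302]) cube([1147, 227, 151]);
translate([377, 810, 453]) cube([1147, 227, 151]);
translate([377, 1037, 604]) cube([1147, 227, 151]);
translate([377, 1264, 755]) cube([1147, 227, 151]);
translate([377, 1491, 906]) cube([1147, 227, 151]);
translate([377, 1718, 1057]) cube([1147, 227, 151]);


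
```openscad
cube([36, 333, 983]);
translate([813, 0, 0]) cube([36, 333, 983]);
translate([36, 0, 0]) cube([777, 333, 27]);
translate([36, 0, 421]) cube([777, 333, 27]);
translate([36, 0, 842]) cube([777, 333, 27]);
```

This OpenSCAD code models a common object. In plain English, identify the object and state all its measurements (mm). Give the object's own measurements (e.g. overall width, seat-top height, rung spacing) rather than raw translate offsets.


An open bookshelf. Two side panels, each 36 mm thick, 333 mm deep and 983 mm tall, stand 849 mm apart (outside-to-outside). Between them sit 3 shelves, each 27 mm thick and 333 mm deep, spanning the full gap between the sides. The bottom shelf rests on the floor (its underside at z = 0) and the clear gap between one shelf's top and the next shelf's underside is 394 mm.


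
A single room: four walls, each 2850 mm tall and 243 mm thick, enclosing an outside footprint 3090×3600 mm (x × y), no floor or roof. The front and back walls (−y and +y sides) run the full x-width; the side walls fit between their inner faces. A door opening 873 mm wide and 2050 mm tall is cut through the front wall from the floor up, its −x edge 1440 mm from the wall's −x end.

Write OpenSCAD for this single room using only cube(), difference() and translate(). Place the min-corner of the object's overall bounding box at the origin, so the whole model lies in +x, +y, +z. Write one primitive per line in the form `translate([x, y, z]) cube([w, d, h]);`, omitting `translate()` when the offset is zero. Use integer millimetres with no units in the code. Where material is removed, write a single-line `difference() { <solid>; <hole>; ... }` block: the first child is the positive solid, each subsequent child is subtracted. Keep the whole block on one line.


difference() { cube([3090, 243, 2850]); translate([1440, 0, 0]) cube([873, 243, 2050]); }
translate([0, 3357, 0]) cube([3090, 243, 2850]);
translate([0, 243, 0]) cube([243, 3114, 2850]);
translate([2847, 243, 0]) cube([243, 3114, 2850]);


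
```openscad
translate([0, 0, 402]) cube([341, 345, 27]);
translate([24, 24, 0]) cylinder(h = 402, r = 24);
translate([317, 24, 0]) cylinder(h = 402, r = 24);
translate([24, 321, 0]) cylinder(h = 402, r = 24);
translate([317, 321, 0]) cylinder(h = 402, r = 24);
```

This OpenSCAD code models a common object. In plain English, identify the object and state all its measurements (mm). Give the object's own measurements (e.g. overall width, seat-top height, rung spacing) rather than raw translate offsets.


A simple wooden stool: a rectangular seat 341 mm (x) by 345 mm (y), 27 mm thick, top face at z = 429 mm, on four round legs, each 48 mm in diameter. The legs rest on z = 0, each leg's axis is inset half a diameter from the nearest pair of seat edges (so the leg's bounding box is flush with the corner).


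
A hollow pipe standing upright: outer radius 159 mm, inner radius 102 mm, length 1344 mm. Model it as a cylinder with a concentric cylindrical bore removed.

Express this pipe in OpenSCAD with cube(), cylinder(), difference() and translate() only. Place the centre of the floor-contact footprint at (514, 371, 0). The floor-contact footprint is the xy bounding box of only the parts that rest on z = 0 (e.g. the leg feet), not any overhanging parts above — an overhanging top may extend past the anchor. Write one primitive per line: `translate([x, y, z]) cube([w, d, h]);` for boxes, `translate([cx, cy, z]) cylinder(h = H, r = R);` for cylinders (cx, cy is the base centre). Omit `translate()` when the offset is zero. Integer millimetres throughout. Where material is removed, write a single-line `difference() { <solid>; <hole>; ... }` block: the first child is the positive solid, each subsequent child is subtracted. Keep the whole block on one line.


difference() { translate([514, 371, 0]) cylinder(h = 1344, r = 159); translate([514, 371, 0]) cylinder(h = 1344, r = 102); }


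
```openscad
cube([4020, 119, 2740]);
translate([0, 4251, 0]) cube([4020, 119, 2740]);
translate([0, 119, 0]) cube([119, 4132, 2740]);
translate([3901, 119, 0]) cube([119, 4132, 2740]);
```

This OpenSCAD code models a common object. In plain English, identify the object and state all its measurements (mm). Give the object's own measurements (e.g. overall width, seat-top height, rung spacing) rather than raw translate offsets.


The wall frame of a small rectangular building: four walls, each 2740 mm tall and 119 mm thick, enclosing a footprint 4020 mm (x) by 4370 mm (y) outside-to-outside, with no floor or roof. The front and back walls (the −y and +y sides) span the full width; the two side walls fit between them.


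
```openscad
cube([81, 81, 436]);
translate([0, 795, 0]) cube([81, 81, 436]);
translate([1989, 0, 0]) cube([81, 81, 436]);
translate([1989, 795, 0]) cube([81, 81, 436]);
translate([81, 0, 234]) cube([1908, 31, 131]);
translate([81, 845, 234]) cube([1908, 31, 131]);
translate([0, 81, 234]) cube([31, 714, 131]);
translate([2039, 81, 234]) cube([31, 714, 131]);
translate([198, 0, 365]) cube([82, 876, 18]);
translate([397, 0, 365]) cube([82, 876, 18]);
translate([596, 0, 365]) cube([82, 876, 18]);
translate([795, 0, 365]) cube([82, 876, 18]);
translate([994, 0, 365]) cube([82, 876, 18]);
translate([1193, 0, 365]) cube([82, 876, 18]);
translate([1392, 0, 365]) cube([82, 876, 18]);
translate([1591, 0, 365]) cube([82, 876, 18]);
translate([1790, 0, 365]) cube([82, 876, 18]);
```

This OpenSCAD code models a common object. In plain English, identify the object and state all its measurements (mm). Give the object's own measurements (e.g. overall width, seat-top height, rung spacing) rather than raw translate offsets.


A bed frame 2070 mm long (x) by 876 mm wide (y). Four 81×81 mm corner posts, 436 mm tall, at the corners of the footprint. Four rails of 31 mm thickness and 131 mm height run between adjacent posts with their undersides at z = 234 mm, their outer faces flush with the outside of the frame (the two x-running rails run between the posts' inner faces; the two y-running rails run between the posts' inner faces). 9 slats, each 82 mm wide (x) and 18 mm thick, lie across the top of the two x-running rails, running the full 876 mm width of the frame in y; along x they sit between the end posts with a 117 mm gap after the −x posts and between neighbouring slats and before the +x posts.


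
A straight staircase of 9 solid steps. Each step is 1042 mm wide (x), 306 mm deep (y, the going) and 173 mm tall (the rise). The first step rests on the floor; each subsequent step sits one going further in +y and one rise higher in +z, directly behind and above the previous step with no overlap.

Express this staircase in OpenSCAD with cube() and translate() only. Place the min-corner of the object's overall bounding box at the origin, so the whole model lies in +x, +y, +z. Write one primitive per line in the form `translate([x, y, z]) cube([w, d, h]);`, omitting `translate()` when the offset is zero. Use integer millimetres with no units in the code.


cube([1042, 306, 173]);
translate([0, 306, 173]) cube([1042, 306, 173]);
translate([0, 612, 346]) cube([1042, 306, 173]);
translate([0, 918, 519]) cube([1042, 306, 173]);
translate([0, 1224, 692]) cube([1042, 306, 173]);
translate([0, 1530, 865]) cube([1042, 306, 173]);
translate([0, 1836, 1038]) cube([1042, 306, 173]);
translate([0, 2142, 1211]) cube([1042, 306, 173]);
translate([0, 2448, 1384]) cube([1042, 306, 173]);


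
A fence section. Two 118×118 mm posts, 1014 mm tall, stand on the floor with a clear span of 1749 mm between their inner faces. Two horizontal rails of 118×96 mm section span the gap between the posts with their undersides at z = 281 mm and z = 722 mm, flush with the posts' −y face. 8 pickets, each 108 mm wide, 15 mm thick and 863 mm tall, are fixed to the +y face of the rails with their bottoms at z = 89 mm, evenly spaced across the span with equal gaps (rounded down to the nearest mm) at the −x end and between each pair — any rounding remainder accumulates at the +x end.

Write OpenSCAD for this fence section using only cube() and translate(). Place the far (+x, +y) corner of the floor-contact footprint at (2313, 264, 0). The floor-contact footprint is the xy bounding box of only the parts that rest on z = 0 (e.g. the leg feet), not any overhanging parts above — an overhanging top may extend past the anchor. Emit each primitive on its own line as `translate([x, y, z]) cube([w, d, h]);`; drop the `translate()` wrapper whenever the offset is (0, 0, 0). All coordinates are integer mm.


translate([328, 146, 0]) cube([118, 118, 1014]);
translate([2195, 146, 0]) cube([118, 118, 1014]);
translate([446, 146, 281]) cube([1749, 118, 96]);
translate([446, 146, 722]) cube([1749, 118, 96]);
translate([544, 264, 89]) cube([108, 15, 863]);
translate([750, 264, 89]) cube([108, 15, 863]);
translate([956, 264, 89]) cube([108, 15, 863]);
translate([1162, 264, 89]) cube([108, 15, 863]);
translate([1368, 264, 89]) cube([108, 15, 863]);
translate([1574, 264, 89]) cube([108, 15, 863]);
translate([1780, 264, 89]) cube([108, 15, 863]);
translate([1986, 264, 89]) cube([108, 15, 863]);


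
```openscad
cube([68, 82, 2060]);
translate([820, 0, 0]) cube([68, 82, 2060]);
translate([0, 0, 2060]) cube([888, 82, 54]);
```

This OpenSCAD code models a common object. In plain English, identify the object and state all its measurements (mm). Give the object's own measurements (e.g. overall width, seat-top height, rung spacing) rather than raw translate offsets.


A door frame. The clear opening is 752 mm wide and 2060 mm high. Two 68 mm wide jambs, 82 mm deep, stand either side of the opening from the floor to the top of the opening. A 54 mm thick head sits across the top of both jambs, spanning the full outside width of the frame.


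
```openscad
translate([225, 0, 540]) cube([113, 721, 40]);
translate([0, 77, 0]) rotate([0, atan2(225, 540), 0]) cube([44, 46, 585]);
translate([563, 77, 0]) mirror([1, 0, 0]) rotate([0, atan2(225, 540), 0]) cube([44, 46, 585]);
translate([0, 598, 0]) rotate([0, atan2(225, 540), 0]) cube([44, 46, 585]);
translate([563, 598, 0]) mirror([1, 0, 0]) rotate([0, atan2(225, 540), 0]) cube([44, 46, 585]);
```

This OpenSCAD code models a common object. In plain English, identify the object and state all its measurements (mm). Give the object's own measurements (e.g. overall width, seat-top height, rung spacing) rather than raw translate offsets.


A sawhorse. A 113×721×40 mm beam (x, y, z) sits on two A-frame leg pairs. Each pair is two raked legs of 44×46 mm section (46 mm along y) splaying symmetrically in x. Each leg rises 540 mm vertically over 225 mm of horizontal reach and is 585 mm long along its own axis. Every leg's outer bottom edge rests on the floor and its outer top edge meets a bottom edge of the beam — the left legs (tilting toward +x) meet the beam's −x bottom edge, the right legs (their mirror images, tilting toward −x) meet its +x bottom edge — so the leg tops tuck under the beam, the beam's underside is 540 mm above the floor, and the feet are 563 mm apart outside-to-outside with the beam centred between them. The two leg pairs are set in 77 mm from either end of the beam.


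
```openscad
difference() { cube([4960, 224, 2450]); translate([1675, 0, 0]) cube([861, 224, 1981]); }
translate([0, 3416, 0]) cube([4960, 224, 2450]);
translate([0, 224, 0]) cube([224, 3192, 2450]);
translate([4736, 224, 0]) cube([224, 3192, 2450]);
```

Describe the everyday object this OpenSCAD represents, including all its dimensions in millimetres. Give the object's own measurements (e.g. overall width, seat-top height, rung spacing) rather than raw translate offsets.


A single room: four walls, each 2450 mm tall and 224 mm thick, enclosing an outside footprint 4960×3640 mm (x × y), no floor or roof. The front and back walls (−y and +y sides) run the full x-width; the side walls fit between their inner faces. A door opening 861 mm wide and 1981 mm tall is cut through the front wall from the floor up, its −x edge 1675 mm from the wall's −x end.


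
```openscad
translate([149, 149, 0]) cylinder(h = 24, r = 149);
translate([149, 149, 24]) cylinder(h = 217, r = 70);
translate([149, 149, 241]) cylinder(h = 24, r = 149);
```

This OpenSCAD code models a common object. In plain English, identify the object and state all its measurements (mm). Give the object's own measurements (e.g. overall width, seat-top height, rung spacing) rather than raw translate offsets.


A spool: two coaxial disc flanges of radius 149 mm and thickness 24 mm, joined by a core cylinder of radius 70 mm and height 217 mm. The lower flange rests on z = 0 and the three cylinders share a vertical axis.


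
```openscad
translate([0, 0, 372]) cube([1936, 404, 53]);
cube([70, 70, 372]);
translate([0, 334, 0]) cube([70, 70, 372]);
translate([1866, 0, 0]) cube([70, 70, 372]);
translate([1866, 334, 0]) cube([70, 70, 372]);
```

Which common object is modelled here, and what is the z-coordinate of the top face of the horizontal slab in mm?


A bench. The seat-top height is 425 mm.

A long slab on four corner posts — a bench. The slab sits at z = 372 with thickness 53, so the top is 372 + 53 = 425 mm.


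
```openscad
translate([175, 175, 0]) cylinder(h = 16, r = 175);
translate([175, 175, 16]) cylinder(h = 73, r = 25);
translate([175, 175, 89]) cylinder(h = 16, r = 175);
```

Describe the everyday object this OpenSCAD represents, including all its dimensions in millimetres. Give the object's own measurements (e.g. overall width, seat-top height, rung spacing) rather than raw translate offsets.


A spool: two coaxial disc flanges of radius 175 mm and thickness 16 mm, joined by a core cylinder of radius 25 mm and height 73 mm. The lower flange rests on z = 0 and the three cylinders share a vertical axis.


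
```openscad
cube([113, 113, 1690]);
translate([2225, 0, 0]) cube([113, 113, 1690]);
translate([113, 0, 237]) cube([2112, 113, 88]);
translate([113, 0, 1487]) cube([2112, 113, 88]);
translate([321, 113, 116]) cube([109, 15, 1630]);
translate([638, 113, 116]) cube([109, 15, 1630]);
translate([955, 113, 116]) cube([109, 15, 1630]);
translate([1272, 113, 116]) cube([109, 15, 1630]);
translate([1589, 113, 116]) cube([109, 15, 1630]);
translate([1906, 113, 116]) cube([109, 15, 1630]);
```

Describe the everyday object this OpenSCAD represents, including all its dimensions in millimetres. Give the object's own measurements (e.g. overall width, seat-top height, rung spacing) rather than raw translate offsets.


A fence section. Two 113×113 mm posts, 1690 mm tall, stand on the floor with a clear span of 2112 mm between their inner faces. Two horizontal rails of 113×88 mm section span the gap between the posts with their undersides at z = 237 mm and z = 1487 mm, flush with the posts' −y face. 6 pickets, each 109 mm wide, 15 mm thick and 1630 mm tall, are fixed to the +y face of the rails with their bottoms at z = 116 mm, spaced across the span with a 208 mm gap after the −x post and between neighbouring pickets, with 210 mm left before the +x post.


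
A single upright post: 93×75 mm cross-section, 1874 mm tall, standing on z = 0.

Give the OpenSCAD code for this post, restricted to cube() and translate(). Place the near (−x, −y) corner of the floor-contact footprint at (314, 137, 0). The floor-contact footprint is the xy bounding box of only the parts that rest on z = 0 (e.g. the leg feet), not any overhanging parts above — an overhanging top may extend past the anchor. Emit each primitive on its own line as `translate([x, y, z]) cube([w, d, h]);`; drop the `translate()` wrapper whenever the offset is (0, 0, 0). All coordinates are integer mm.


translate([314, 137, 0]) cube([93, 75, 1874]);


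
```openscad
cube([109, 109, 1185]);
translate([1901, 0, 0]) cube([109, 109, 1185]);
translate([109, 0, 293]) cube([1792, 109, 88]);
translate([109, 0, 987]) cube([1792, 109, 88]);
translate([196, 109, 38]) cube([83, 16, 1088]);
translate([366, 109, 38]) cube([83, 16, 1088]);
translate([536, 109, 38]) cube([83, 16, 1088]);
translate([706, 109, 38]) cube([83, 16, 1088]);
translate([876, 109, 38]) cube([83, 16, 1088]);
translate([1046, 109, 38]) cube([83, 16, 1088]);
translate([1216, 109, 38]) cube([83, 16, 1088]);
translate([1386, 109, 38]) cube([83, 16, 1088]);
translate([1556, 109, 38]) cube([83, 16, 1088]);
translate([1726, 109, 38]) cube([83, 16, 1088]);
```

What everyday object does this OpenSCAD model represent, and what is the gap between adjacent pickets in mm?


A fence section. The picket gap is 87 mm.

Two posts, two rails, 10 pickets — a fence section. Span 1792 mm holds 10 pickets of 83 mm with 11 equal gaps: ⌊(1792 − 10·83) / 11⌋ = 87 mm.


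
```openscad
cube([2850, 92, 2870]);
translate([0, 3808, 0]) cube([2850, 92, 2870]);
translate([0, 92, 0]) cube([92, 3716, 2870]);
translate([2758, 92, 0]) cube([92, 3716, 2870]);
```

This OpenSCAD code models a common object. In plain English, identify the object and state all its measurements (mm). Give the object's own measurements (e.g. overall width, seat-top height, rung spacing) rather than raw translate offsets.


The wall frame of a small rectangular building: four walls, each 2870 mm tall and 92 mm thick, enclosing a footprint 2850 mm (x) by 3900 mm (y) outside-to-outside, with no floor or roof. The front and back walls (the −y and +y sides) span the full width; the two side walls fit between them.


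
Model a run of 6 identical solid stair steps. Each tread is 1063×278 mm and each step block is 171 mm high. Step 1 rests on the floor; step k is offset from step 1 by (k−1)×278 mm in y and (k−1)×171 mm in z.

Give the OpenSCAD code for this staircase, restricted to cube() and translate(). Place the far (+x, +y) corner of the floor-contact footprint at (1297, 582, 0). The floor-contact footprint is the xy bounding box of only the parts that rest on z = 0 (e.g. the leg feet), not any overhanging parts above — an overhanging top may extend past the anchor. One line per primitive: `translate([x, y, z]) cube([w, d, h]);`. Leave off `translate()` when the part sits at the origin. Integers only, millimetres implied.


translate([234, 304, 0]) cube([1063, 278, 171]);
translate([234, 582, 171]) cube([1063, 278, 171]);
translate([234, 860, 342]) cube([1063, 278, 171]);
translate([234, 1138, 513]) cube([1063, 278, 171]);
translate([234, 1416, 684]) cube([1063, 278, 171]);
translate([234, 1694, 855]) cube([1063, 278, 171]);
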